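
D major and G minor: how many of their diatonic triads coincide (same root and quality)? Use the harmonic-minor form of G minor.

Diatonic triads of D major: D major (I), E minor (ii), F# minor (iii), G major (IV), A major (V), B minor (vi), C# diminished (vii°).
Diatonic triads of G minor (harmonic minor): G minor (i), A diminished (ii°), Bb augmented (III+), C minor (iv), D major (V), Eb major (VI), F# diminished (vii°).
Matching root and quality in both lists: D major.
That gives 1 common triad.

1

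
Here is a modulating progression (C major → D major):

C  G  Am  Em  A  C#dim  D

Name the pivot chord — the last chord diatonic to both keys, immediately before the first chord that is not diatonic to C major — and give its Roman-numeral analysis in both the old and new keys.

Em — iii in C major, ii in D major

Chords diatonic to C major: C, Dm, Em, F, G, Am, Bdim.
Reading the progression, the first chord not in that set is A, so the modulation leaves C major there.
The chord immediately before A is Em, which is diatonic to both keys: iii in C major and ii in D major.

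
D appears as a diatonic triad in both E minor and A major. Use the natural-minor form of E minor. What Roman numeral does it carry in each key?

The scale of E minor (natural minor) is E F♯ G A B C D; D is degree 7, and the triad built there (D-F♯-A) is major, so it is VII.
The scale of A major is A B C♯ D E F♯ G♯; D is degree 4, and the triad built there (D-F♯-A) is major, so it is IV.

VII in E minor; IV in A major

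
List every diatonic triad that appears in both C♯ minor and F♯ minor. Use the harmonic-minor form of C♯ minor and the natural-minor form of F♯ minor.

Triads in C♯ minor (harmonic minor): C♯ minor (i), D♯ diminished (ii°), E augmented (III+), F♯ minor (iv), G♯ major (V), A major (VI), B♯ diminished (vii°).
Triads in F♯ minor (natural minor): F♯ minor (i), G♯ diminished (ii°), A major (III), B minor (iv), C♯ minor (v), D major (VI), E major (VII).
Shared triads with their functions: C♯ minor (i in C♯ minor, v in F♯ minor); F♯ minor (iv in C♯ minor, i in F♯ minor); A major (VI in C♯ minor, III in F♯ minor).

C♯m, F♯m, A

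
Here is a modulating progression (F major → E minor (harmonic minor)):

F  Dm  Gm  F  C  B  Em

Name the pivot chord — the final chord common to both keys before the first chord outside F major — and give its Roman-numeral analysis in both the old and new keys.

Chords diatonic to F major: F, Gm, Am, Bb, C, Dm, Edim.
Reading the progression, the first chord not in that set is B, so the modulation leaves F major there.
The chord immediately before B is C, which is diatonic to both keys: V in F major and VI in E minor.

C — V in F major, VI in E minor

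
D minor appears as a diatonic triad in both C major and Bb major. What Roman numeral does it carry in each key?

The scale of C major is C D E F G A B; D is degree 2, and the triad built there (D-F-A) is minor, so it is ii.
The scale of Bb major is Bb C D Eb F G A; D is degree 3, and the triad built there (D-F-A) is minor, so it is iii.

ii in C major; iii in Bb major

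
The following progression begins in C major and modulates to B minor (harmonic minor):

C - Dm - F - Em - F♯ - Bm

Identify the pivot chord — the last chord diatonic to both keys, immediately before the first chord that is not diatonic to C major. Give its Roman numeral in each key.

Chords diatonic to C major: C, Dm, Em, F, G, Am, Bdim.
Reading the progression, the first chord not in that set is F♯, so the modulation leaves C major there.
The chord immediately before F♯ is Em, which is diatonic to both keys: iii in C major and iv in B minor.

Em — iii in C major, iv in B minor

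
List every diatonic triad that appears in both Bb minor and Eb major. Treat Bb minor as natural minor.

Fm, Ab

Triads in Bb minor (natural minor): Bbm (i), Cdim (ii°), Db (III), Ebm (iv), Fm (v), Gb (VI), Ab (VII).
Triads in Eb major: Eb (I), Fm (ii), Gm (iii), Ab (IV), Bb (V), Cm (vi), Ddim (vii°).
Shared triads with their functions: Fm (v in Bb minor, ii in Eb major); Ab (VII in Bb minor, IV in Eb major).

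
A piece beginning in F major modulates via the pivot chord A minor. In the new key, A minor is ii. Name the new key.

The numeral ii denotes a minor triad on scale degree 2. With A on degree 2, the tonic of the new key is G.
Degree 2 carries a minor triad in major keys, so the destination is G major.
Check: the diatonic triads of G major are G (I), Am (ii), Bm (iii), C (IV), D (V), Em (vi), F♯dim (vii°) — A minor is indeed ii.

G major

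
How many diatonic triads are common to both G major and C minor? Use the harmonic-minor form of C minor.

1

Diatonic triads of G major: G (I), Am (ii), Bm (iii), C (IV), D (V), Em (vi), F#dim (vii°).
Diatonic triads of C minor (harmonic minor): Cm (i), Ddim (ii°), Ebaug (III+), Fm (iv), G (V), Ab (VI), Bdim (vii°).
Matching root and quality in both lists: G.
That gives 1 common triad.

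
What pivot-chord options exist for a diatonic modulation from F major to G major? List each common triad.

Am, C

Triads in F major: F major (I), G minor (ii), A minor (iii), Bb major (IV), C major (V), D minor (vi), E diminished (vii°).
Triads in G major: G major (I), A minor (ii), B minor (iii), C major (IV), D major (V), E minor (vi), F# diminished (vii°).
Shared triads with their functions: A minor (iii in F major, ii in G major); C major (V in F major, IV in G major).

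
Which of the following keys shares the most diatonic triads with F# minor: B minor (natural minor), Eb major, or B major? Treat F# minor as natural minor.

Triads of F# minor (natural minor): F#m (i), G#dim (ii°), A (III), Bm (iv), C#m (v), D (VI), E (VII).
B minor (natural minor) shares 4: F#m, A, Bm, D.
Eb major shares 0: none.
B major shares 2: C#m, E.
The most common triads (4) are shared with B minor.

B minor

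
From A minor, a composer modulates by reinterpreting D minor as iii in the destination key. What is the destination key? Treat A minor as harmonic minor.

Bb major

The numeral iii denotes a minor triad on scale degree 3. With D on degree 3, the tonic of the new key is Bb.
Degree 3 carries a minor triad in major keys, so the destination is Bb major.
Check: the diatonic triads of Bb major are Bb (I), Cm (ii), Dm (iii), Eb (IV), F (V), Gm (vi), Adim (vii°) — D minor is indeed iii.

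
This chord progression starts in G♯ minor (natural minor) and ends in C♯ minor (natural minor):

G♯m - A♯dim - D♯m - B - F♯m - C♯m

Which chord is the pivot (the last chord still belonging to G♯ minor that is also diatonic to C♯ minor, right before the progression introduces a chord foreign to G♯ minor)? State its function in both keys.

Chords diatonic to G♯ minor: G♯m, A♯dim, B, C♯m, D♯m, E, F♯.
Reading the progression, the first chord not in that set is F♯m, so the modulation leaves G♯ minor there.
The chord immediately before F♯m is B, which is diatonic to both keys: III in G♯ minor and VII in C♯ minor.

B — III in G♯ minor, VII in C♯ minor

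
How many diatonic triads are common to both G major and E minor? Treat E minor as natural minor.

Diatonic triads of G major: G major (I), A minor (ii), B minor (iii), C major (IV), D major (V), E minor (vi), F# diminished (vii°).
Diatonic triads of E minor (natural minor): E minor (i), F# diminished (ii°), G major (III), A minor (iv), B minor (v), C major (VI), D major (VII).
Matching root and quality in both lists: G major, A minor, B minor, C major, D major, E minor, F# diminished.
That gives 7 common triads.

7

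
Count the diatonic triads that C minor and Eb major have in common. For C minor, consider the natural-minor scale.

7

Diatonic triads of C minor (natural minor): Cm (i), Ddim (ii°), Eb (III), Fm (iv), Gm (v), Ab (VI), Bb (VII).
Diatonic triads of Eb major: Eb (I), Fm (ii), Gm (iii), Ab (IV), Bb (V), Cm (vi), Ddim (vii°).
Matching root and quality in both lists: Cm, Ddim, Eb, Fm, Gm, Ab, Bb.
That gives 7 common triads.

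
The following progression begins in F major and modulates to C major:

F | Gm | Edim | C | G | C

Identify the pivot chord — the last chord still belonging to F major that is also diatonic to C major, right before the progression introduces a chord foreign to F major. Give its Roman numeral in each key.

C — V in F major, I in C major

Chords diatonic to F major: F, Gm, Am, Bb, C, Dm, Edim.
Reading the progression, the first chord not in that set is G, so the modulation leaves F major there.
The chord immediately before G is C, which is diatonic to both keys: V in F major and I in C major.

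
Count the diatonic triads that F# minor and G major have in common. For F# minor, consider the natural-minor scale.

2

Diatonic triads of F# minor (natural minor): F# minor (i), G# diminished (ii°), A major (III), B minor (iv), C# minor (v), D major (VI), E major (VII).
Diatonic triads of G major: G major (I), A minor (ii), B minor (iii), C major (IV), D major (V), E minor (vi), F# diminished (vii°).
Matching root and quality in both lists: B minor, D major.
That gives 2 common triads.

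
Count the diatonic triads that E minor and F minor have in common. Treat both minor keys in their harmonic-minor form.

Diatonic triads of E minor (harmonic minor): Em (i), F#dim (ii°), Gaug (III+), Am (iv), B (V), C (VI), D#dim (vii°).
Diatonic triads of F minor (harmonic minor): Fm (i), Gdim (ii°), Abaug (III+), Bbm (iv), C (V), Db (VI), Edim (vii°).
Matching root and quality in both lists: C.
That gives 1 common triad.

1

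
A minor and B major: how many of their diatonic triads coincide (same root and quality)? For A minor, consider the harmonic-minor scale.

Diatonic triads of A minor (harmonic minor): Am (i), Bdim (ii°), Caug (III+), Dm (iv), E (V), F (VI), G#dim (vii°).
Diatonic triads of B major: B (I), C#m (ii), D#m (iii), E (IV), F# (V), G#m (vi), A#dim (vii°).
Matching root and quality in both lists: E.
That gives 1 common triad.

1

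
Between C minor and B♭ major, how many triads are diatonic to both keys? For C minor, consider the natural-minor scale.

4

Diatonic triads of C minor (natural minor): C minor (i), D diminished (ii°), E♭ major (III), F minor (iv), G minor (v), A♭ major (VI), B♭ major (VII).
Diatonic triads of B♭ major: B♭ major (I), C minor (ii), D minor (iii), E♭ major (IV), F major (V), G minor (vi), A diminished (vii°).
Matching root and quality in both lists: C minor, E♭ major, G minor, B♭ major.
That gives 4 common triads.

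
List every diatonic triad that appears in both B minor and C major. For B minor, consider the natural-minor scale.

Em, G

Triads in B minor (natural minor): B minor (i), C♯ diminished (ii°), D major (III), E minor (iv), F♯ minor (v), G major (VI), A major (VII).
Triads in C major: C major (I), D minor (ii), E minor (iii), F major (IV), G major (V), A minor (vi), B diminished (vii°).
Shared triads with their functions: E minor (iv in B minor, iii in C major); G major (VI in B minor, V in C major).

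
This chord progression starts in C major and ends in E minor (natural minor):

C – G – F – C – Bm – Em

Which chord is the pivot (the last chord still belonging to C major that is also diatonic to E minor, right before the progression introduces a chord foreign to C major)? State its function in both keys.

Chords diatonic to C major: C, Dm, Em, F, G, Am, Bdim.
Reading the progression, the first chord not in that set is Bm, so the modulation leaves C major there.
The chord immediately before Bm is C, which is diatonic to both keys: I in C major and VI in E minor.

C — I in C major, VI in E minor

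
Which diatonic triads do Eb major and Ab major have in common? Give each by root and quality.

Eb, Fm, Ab, Cm

Triads in Eb major: Eb (I), Fm (ii), Gm (iii), Ab (IV), Bb (V), Cm (vi), Ddim (vii°).
Triads in Ab major: Ab (I), Bbm (ii), Cm (iii), Db (IV), Eb (V), Fm (vi), Gdim (vii°).
Shared triads with their functions: Eb (I in Eb major, V in Ab major); Fm (ii in Eb major, vi in Ab major); Ab (IV in Eb major, I in Ab major); Cm (vi in Eb major, iii in Ab major).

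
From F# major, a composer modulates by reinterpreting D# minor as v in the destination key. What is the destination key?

G# minor

The numeral v denotes a minor triad on scale degree 5. With D# on degree 5, the tonic of the new key is G#.
Degree 5 carries a minor triad in natural-minor keys, so the destination is G# minor.
Check: the diatonic triads of G# minor (natural minor) are G#m (i), A#dim (ii°), B (III), C#m (iv), D#m (v), E (VI), F# (VII) — D# minor is indeed v.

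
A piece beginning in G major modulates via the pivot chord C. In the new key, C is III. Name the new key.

A minor

The numeral III denotes a major triad on scale degree 3. With C on degree 3, the tonic of the new key is A.
Degree 3 carries a major triad in natural-minor keys, so the destination is A minor.
Check: the diatonic triads of A minor (natural minor) are Am (i), Bdim (ii°), C (III), Dm (iv), Em (v), F (VI), G (VII) — C is indeed III.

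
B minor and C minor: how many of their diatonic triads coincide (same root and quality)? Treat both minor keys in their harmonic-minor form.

1

Diatonic triads of B minor (harmonic minor): B minor (i), C# diminished (ii°), D augmented (III+), E minor (iv), F# major (V), G major (VI), A# diminished (vii°).
Diatonic triads of C minor (harmonic minor): C minor (i), D diminished (ii°), Eb augmented (III+), F minor (iv), G major (V), Ab major (VI), B diminished (vii°).
Matching root and quality in both lists: G major.
That gives 1 common triad.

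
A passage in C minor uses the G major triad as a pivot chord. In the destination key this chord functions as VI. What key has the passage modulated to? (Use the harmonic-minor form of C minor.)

The numeral VI denotes a major triad on scale degree 6. With G on degree 6, the tonic of the new key is B.
Degree 6 carries a major triad in minor keys, so the destination is B minor.
Check: the diatonic triads of B minor (natural minor) are Bm (i), C#dim (ii°), D (III), Em (iv), F#m (v), G (VI), A (VII) — G major is indeed VI.

B minor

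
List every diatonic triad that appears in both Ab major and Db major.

Triads in Ab major: Ab major (I), Bb minor (ii), C minor (iii), Db major (IV), Eb major (V), F minor (vi), G diminished (vii°).
Triads in Db major: Db major (I), Eb minor (ii), F minor (iii), Gb major (IV), Ab major (V), Bb minor (vi), C diminished (vii°).
Shared triads with their functions: Ab major (I in Ab major, V in Db major); Bb minor (ii in Ab major, vi in Db major); Db major (IV in Ab major, I in Db major); F minor (vi in Ab major, iii in Db major).

Ab, Bbm, Db, Fm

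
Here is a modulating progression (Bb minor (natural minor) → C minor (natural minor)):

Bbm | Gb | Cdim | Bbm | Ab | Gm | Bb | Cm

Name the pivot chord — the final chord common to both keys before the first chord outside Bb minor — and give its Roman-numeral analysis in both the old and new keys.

Chords diatonic to Bb minor: Bbm, Cdim, Db, Ebm, Fm, Gb, Ab.
Reading the progression, the first chord not in that set is Gm, so the modulation leaves Bb minor there.
The chord immediately before Gm is Ab, which is diatonic to both keys: VII in Bb minor and VI in C minor.

Ab — VII in Bb minor, VI in C minor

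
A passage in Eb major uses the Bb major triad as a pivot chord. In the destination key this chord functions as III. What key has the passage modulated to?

G minor

The numeral III denotes a major triad on scale degree 3. With Bb on degree 3, the tonic of the new key is G.
Degree 3 carries a major triad in natural-minor keys, so the destination is G minor.
Check: the diatonic triads of G minor (natural minor) are Gm (i), Adim (ii°), Bb (III), Cm (iv), Dm (v), Eb (VI), F (VII) — Bb major is indeed III.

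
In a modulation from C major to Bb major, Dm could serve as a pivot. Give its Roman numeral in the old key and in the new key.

The scale of C major is C D E F G A B; D is degree 2, and the triad built there (D-F-A) is minor, so it is ii.
The scale of Bb major is Bb C D Eb F G A; D is degree 3, and the triad built there (D-F-A) is minor, so it is iii.

ii in C major; iii in Bb major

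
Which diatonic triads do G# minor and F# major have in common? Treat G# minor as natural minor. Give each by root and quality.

G#m, B, D#m, F#

Triads in G# minor (natural minor): G# minor (i), A# diminished (ii°), B major (III), C# minor (iv), D# minor (v), E major (VI), F# major (VII).
Triads in F# major: F# major (I), G# minor (ii), A# minor (iii), B major (IV), C# major (V), D# minor (vi), E# diminished (vii°).
Shared triads with their functions: G# minor (i in G# minor, ii in F# major); B major (III in G# minor, IV in F# major); D# minor (v in G# minor, vi in F# major); F# major (VII in G# minor, I in F# major).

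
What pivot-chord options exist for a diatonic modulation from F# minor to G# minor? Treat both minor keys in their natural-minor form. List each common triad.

C#m, E

Triads in F# minor (natural minor): F# minor (i), G# diminished (ii°), A major (III), B minor (iv), C# minor (v), D major (VI), E major (VII).
Triads in G# minor (natural minor): G# minor (i), A# diminished (ii°), B major (III), C# minor (iv), D# minor (v), E major (VI), F# major (VII).
Shared triads with their functions: C# minor (v in F# minor, iv in G# minor); E major (VII in F# minor, VI in G# minor).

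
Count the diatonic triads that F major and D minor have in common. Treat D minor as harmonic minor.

4

Diatonic triads of F major: F (I), Gm (ii), Am (iii), Bb (IV), C (V), Dm (vi), Edim (vii°).
Diatonic triads of D minor (harmonic minor): Dm (i), Edim (ii°), Faug (III+), Gm (iv), A (V), Bb (VI), C#dim (vii°).
Matching root and quality in both lists: Gm, Bb, Dm, Edim.
That gives 4 common triads.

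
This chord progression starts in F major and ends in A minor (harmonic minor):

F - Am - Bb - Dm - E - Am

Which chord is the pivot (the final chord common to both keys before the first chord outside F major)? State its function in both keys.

Dm — vi in F major, iv in A minor

Chords diatonic to F major: F, Gm, Am, Bb, C, Dm, Edim.
Reading the progression, the first chord not in that set is E, so the modulation leaves F major there.
The chord immediately before E is Dm, which is diatonic to both keys: vi in F major and iv in A minor.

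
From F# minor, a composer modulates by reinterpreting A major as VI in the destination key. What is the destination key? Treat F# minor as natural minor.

C# minor

The numeral VI denotes a major triad on scale degree 6. With A on degree 6, the tonic of the new key is C#.
Degree 6 carries a major triad in minor keys, so the destination is C# minor.
Check: the diatonic triads of C# minor (natural minor) are C#m (i), D#dim (ii°), E (III), F#m (iv), G#m (v), A (VI), B (VII) — A major is indeed VI.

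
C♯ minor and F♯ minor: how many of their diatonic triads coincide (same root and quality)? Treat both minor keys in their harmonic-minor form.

1

Diatonic triads of C♯ minor (harmonic minor): C♯ minor (i), D♯ diminished (ii°), E augmented (III+), F♯ minor (iv), G♯ major (V), A major (VI), B♯ diminished (vii°).
Diatonic triads of F♯ minor (harmonic minor): F♯ minor (i), G♯ diminished (ii°), A augmented (III+), B minor (iv), C♯ major (V), D major (VI), E♯ diminished (vii°).
Matching root and quality in both lists: F♯ minor.
That gives 1 common triad.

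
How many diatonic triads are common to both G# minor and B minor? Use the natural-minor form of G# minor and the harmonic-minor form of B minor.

2

Diatonic triads of G# minor (natural minor): G# minor (i), A# diminished (ii°), B major (III), C# minor (iv), D# minor (v), E major (VI), F# major (VII).
Diatonic triads of B minor (harmonic minor): B minor (i), C# diminished (ii°), D augmented (III+), E minor (iv), F# major (V), G major (VI), A# diminished (vii°).
Matching root and quality in both lists: A# diminished, F# major.
That gives 2 common triads.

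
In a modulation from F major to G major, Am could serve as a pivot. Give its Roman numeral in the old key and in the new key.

iii in F major; ii in G major

The scale of F major is F G A B♭ C D E; A is degree 3, and the triad built there (A-C-E) is minor, so it is iii.
The scale of G major is G A B C D E F♯; A is degree 2, and the triad built there (A-C-E) is minor, so it is ii.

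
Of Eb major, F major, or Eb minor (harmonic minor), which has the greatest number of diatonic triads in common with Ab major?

Eb major

Triads of Ab major: Ab (I), Bbm (ii), Cm (iii), Db (IV), Eb (V), Fm (vi), Gdim (vii°).
Eb major shares 4: Ab, Cm, Eb, Fm.
F major shares 0: none.
Eb minor (harmonic minor) shares 0: none.
The most common triads (4) are shared with Eb major.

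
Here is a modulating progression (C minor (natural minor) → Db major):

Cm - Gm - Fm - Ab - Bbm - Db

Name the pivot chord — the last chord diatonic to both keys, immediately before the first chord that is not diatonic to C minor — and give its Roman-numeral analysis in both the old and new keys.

Chords diatonic to C minor: Cm, Ddim, Eb, Fm, Gm, Ab, Bb.
Reading the progression, the first chord not in that set is Bbm, so the modulation leaves C minor there.
The chord immediately before Bbm is Ab, which is diatonic to both keys: VI in C minor and V in Db major.

Ab — VI in C minor, V in Db major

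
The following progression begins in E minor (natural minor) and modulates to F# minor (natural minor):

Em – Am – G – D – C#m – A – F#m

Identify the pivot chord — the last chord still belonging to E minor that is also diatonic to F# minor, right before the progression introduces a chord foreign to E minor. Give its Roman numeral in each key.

Chords diatonic to E minor: Em, F#dim, G, Am, Bm, C, D.
Reading the progression, the first chord not in that set is C#m, so the modulation leaves E minor there.
The chord immediately before C#m is D, which is diatonic to both keys: VII in E minor and VI in F# minor.

D — VII in E minor, VI in F# minor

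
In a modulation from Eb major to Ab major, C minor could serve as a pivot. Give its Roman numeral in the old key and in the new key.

The scale of Eb major is Eb F G Ab Bb C D; C is degree 6, and the triad built there (C-Eb-G) is minor, so it is vi.
The scale of Ab major is Ab Bb C Db Eb F G; C is degree 3, and the triad built there (C-Eb-G) is minor, so it is iii.

vi in Eb major; iii in Ab major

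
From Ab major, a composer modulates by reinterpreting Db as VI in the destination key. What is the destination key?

The numeral VI denotes a major triad on scale degree 6. With Db on degree 6, the tonic of the new key is F.
Degree 6 carries a major triad in minor keys, so the destination is F minor.
Check: the diatonic triads of F minor (natural minor) are Fm (i), Gdim (ii°), Ab (III), Bbm (iv), Cm (v), Db (VI), Eb (VII) — Db is indeed VI.

F minor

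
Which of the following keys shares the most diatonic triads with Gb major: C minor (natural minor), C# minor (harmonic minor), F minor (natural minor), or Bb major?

Triads of Gb major: Gb (I), Abm (ii), Bbm (iii), Cb (IV), Db (V), Ebm (vi), Fdim (vii°).
C minor (natural minor) shares 0: none.
C# minor (harmonic minor) shares 0: none.
F minor (natural minor) shares 2: Bbm, Db.
Bb major shares 0: none.
The most common triads (2) are shared with F minor.

F minor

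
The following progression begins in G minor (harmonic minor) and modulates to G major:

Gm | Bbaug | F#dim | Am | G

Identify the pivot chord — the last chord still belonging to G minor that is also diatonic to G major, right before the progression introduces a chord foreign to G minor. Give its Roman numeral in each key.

Chords diatonic to G minor: Gm, Adim, Bbaug, Cm, D, Eb, F#dim.
Reading the progression, the first chord not in that set is Am, so the modulation leaves G minor there.
The chord immediately before Am is F#dim, which is diatonic to both keys: vii° in G minor and vii° in G major.

F#dim — vii° in G minor, vii° in G major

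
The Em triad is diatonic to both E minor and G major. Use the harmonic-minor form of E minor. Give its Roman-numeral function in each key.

i in E minor; vi in G major

The scale of E minor (harmonic minor) is E F♯ G A B C D♯; E is degree 1, and the triad built there (E-G-B) is minor, so it is i.
The scale of G major is G A B C D E F♯; E is degree 6, and the triad built there (E-G-B) is minor, so it is vi.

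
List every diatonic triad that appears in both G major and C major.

Triads in G major: G (I), Am (ii), Bm (iii), C (IV), D (V), Em (vi), F♯dim (vii°).
Triads in C major: C (I), Dm (ii), Em (iii), F (IV), G (V), Am (vi), Bdim (vii°).
Shared triads with their functions: G (I in G major, V in C major); Am (ii in G major, vi in C major); C (IV in G major, I in C major); Em (vi in G major, iii in C major).

G, Am, C, Em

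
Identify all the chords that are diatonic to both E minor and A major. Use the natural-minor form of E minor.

Bm, D

Triads in E minor (natural minor): Em (i), F♯dim (ii°), G (III), Am (iv), Bm (v), C (VI), D (VII).
Triads in A major: A (I), Bm (ii), C♯m (iii), D (IV), E (V), F♯m (vi), G♯dim (vii°).
Shared triads with their functions: Bm (v in E minor, ii in A major); D (VII in E minor, IV in A major).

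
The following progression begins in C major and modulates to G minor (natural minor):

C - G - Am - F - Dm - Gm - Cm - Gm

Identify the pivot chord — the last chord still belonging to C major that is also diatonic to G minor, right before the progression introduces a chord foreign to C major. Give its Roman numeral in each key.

Chords diatonic to C major: C, Dm, Em, F, G, Am, Bdim.
Reading the progression, the first chord not in that set is Gm, so the modulation leaves C major there.
The chord immediately before Gm is Dm, which is diatonic to both keys: ii in C major and v in G minor.

Dm — ii in C major, v in G minor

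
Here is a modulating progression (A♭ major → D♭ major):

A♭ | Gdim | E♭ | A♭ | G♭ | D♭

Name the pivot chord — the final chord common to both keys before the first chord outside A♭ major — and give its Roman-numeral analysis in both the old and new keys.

Chords diatonic to A♭ major: A♭, B♭m, Cm, D♭, E♭, Fm, Gdim.
Reading the progression, the first chord not in that set is G♭, so the modulation leaves A♭ major there.
The chord immediately before G♭ is A♭, which is diatonic to both keys: I in A♭ major and V in D♭ major.

A♭ — I in A♭ major, V in D♭ major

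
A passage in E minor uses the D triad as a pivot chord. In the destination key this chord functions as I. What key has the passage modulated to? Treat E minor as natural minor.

The numeral I denotes a major triad on scale degree 1. With D on degree 1, the tonic of the new key is D.
Degree 1 carries a major triad in major keys, so the destination is D major.
Check: the diatonic triads of D major are D (I), Em (ii), F#m (iii), G (IV), A (V), Bm (vi), C#dim (vii°) — D is indeed I.

D major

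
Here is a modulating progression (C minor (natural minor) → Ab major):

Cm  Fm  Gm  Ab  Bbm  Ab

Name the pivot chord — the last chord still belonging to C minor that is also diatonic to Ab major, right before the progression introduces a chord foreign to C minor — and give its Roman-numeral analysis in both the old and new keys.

Chords diatonic to C minor: Cm, Ddim, Eb, Fm, Gm, Ab, Bb.
Reading the progression, the first chord not in that set is Bbm, so the modulation leaves C minor there.
The chord immediately before Bbm is Ab, which is diatonic to both keys: VI in C minor and I in Ab major.

Ab — VI in C minor, I in Ab major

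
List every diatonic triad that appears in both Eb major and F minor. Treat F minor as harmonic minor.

Fm

Triads in Eb major: Eb (I), Fm (ii), Gm (iii), Ab (IV), Bb (V), Cm (vi), Ddim (vii°).
Triads in F minor (harmonic minor): Fm (i), Gdim (ii°), Abaug (III+), Bbm (iv), C (V), Db (VI), Edim (vii°).
Shared triads with their functions: Fm (ii in Eb major, i in F minor).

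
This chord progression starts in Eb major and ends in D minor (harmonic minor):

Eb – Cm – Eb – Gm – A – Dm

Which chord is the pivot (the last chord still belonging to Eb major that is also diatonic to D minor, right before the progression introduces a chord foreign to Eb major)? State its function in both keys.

Gm — iii in Eb major, iv in D minor

Chords diatonic to Eb major: Eb, Fm, Gm, Ab, Bb, Cm, Ddim.
Reading the progression, the first chord not in that set is A, so the modulation leaves Eb major there.
The chord immediately before A is Gm, which is diatonic to both keys: iii in Eb major and iv in D minor.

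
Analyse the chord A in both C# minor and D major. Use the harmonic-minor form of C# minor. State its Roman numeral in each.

VI in C# minor; V in D major

The scale of C# minor (harmonic minor) is C# D# E F# G# A B#; A is degree 6, and the triad built there (A-C#-E) is major, so it is VI.
The scale of D major is D E F# G A B C#; A is degree 5, and the triad built there (A-C#-E) is major, so it is V.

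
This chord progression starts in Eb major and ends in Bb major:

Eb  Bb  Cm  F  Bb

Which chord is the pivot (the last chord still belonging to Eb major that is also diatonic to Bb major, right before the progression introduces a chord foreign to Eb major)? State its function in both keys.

Chords diatonic to Eb major: Eb, Fm, Gm, Ab, Bb, Cm, Ddim.
Reading the progression, the first chord not in that set is F, so the modulation leaves Eb major there.
The chord immediately before F is Cm, which is diatonic to both keys: vi in Eb major and ii in Bb major.

Cm — vi in Eb major, ii in Bb major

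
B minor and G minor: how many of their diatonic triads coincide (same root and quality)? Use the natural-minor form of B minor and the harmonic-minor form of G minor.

1

Diatonic triads of B minor (natural minor): B minor (i), C# diminished (ii°), D major (III), E minor (iv), F# minor (v), G major (VI), A major (VII).
Diatonic triads of G minor (harmonic minor): G minor (i), A diminished (ii°), Bb augmented (III+), C minor (iv), D major (V), Eb major (VI), F# diminished (vii°).
Matching root and quality in both lists: D major.
That gives 1 common triad.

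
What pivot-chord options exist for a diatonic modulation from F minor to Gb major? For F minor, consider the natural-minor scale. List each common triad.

Triads in F minor (natural minor): Fm (i), Gdim (ii°), Ab (III), Bbm (iv), Cm (v), Db (VI), Eb (VII).
Triads in Gb major: Gb (I), Abm (ii), Bbm (iii), Cb (IV), Db (V), Ebm (vi), Fdim (vii°).
Shared triads with their functions: Bbm (iv in F minor, iii in Gb major); Db (VI in F minor, V in Gb major).

Bbm, Db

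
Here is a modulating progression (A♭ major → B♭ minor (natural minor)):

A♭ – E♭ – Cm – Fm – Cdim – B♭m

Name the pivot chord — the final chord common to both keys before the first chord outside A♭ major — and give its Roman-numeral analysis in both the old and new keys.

Chords diatonic to A♭ major: A♭, B♭m, Cm, D♭, E♭, Fm, Gdim.
Reading the progression, the first chord not in that set is Cdim, so the modulation leaves A♭ major there.
The chord immediately before Cdim is Fm, which is diatonic to both keys: vi in A♭ major and v in B♭ minor.

Fm — vi in A♭ major, v in B♭ minor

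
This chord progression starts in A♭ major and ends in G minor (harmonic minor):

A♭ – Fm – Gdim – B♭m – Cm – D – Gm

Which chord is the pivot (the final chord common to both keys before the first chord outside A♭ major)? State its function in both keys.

Cm — iii in A♭ major, iv in G minor

Chords diatonic to A♭ major: A♭, B♭m, Cm, D♭, E♭, Fm, Gdim.
Reading the progression, the first chord not in that set is D, so the modulation leaves A♭ major there.
The chord immediately before D is Cm, which is diatonic to both keys: iii in A♭ major and iv in G minor.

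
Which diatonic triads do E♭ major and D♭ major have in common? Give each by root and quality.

Triads in E♭ major: E♭ major (I), F minor (ii), G minor (iii), A♭ major (IV), B♭ major (V), C minor (vi), D diminished (vii°).
Triads in D♭ major: D♭ major (I), E♭ minor (ii), F minor (iii), G♭ major (IV), A♭ major (V), B♭ minor (vi), C diminished (vii°).
Shared triads with their functions: F minor (ii in E♭ major, iii in D♭ major); A♭ major (IV in E♭ major, V in D♭ major).

Fm, A♭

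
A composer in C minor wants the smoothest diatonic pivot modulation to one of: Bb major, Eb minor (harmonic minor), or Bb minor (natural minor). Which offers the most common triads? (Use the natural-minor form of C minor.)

Bb major

Triads of C minor (natural minor): C minor (i), D diminished (ii°), Eb major (III), F minor (iv), G minor (v), Ab major (VI), Bb major (VII).
Bb major shares 4: Cm, Eb, Gm, Bb.
Eb minor (harmonic minor) shares 2: Ddim, Bb.
Bb minor (natural minor) shares 2: Fm, Ab.
The most common triads (4) are shared with Bb major.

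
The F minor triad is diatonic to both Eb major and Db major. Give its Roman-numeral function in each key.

ii in Eb major; iii in Db major

The scale of Eb major is Eb F G Ab Bb C D; F is degree 2, and the triad built there (F-Ab-C) is minor, so it is ii.
The scale of Db major is Db Eb F Gb Ab Bb C; F is degree 3, and the triad built there (F-Ab-C) is minor, so it is iii.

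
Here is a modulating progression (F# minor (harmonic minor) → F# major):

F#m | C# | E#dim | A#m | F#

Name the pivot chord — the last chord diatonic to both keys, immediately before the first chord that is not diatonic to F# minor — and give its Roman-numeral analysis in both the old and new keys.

E#dim — vii° in F# minor, vii° in F# major

Chords diatonic to F# minor: F#m, G#dim, Aaug, Bm, C#, D, E#dim.
Reading the progression, the first chord not in that set is A#m, so the modulation leaves F# minor there.
The chord immediately before A#m is E#dim, which is diatonic to both keys: vii° in F# minor and vii° in F# major.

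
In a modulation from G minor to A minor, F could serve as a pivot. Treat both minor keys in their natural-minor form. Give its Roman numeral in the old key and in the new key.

VII in G minor; VI in A minor

The scale of G minor (natural minor) is G A B♭ C D E♭ F; F is degree 7, and the triad built there (F-A-C) is major, so it is VII.
The scale of A minor (natural minor) is A B C D E F G; F is degree 6, and the triad built there (F-A-C) is major, so it is VI.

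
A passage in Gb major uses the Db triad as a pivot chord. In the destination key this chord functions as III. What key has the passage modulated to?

The numeral III denotes a major triad on scale degree 3. With Db on degree 3, the tonic of the new key is Bb.
Degree 3 carries a major triad in natural-minor keys, so the destination is Bb minor.
Check: the diatonic triads of Bb minor (natural minor) are Bbm (i), Cdim (ii°), Db (III), Ebm (iv), Fm (v), Gb (VI), Ab (VII) — Db is indeed III.

Bb minor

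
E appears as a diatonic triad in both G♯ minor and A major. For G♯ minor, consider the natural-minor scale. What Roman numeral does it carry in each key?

The scale of G♯ minor (natural minor) is G♯ A♯ B C♯ D♯ E F♯; E is degree 6, and the triad built there (E-G♯-B) is major, so it is VI.
The scale of A major is A B C♯ D E F♯ G♯; E is degree 5, and the triad built there (E-G♯-B) is major, so it is V.

VI in G♯ minor; V in A major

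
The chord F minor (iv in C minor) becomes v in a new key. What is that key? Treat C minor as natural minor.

The numeral v denotes a minor triad on scale degree 5. With F on degree 5, the tonic of the new key is B♭.
Degree 5 carries a minor triad in natural-minor keys, so the destination is B♭ minor.
Check: the diatonic triads of B♭ minor (natural minor) are B♭m (i), Cdim (ii°), D♭ (III), E♭m (iv), Fm (v), G♭ (VI), A♭ (VII) — F minor is indeed v.

B♭ minor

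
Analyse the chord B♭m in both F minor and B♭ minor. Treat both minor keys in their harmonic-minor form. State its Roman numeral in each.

The scale of F minor (harmonic minor) is F G A♭ B♭ C D♭ E; B♭ is degree 4, and the triad built there (B♭-D♭-F) is minor, so it is iv.
The scale of B♭ minor (harmonic minor) is B♭ C D♭ E♭ F G♭ A; B♭ is degree 1, and the triad built there (B♭-D♭-F) is minor, so it is i.

iv in F minor; i in B♭ minor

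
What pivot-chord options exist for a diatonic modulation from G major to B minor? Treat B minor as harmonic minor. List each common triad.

G, Bm, Em

Triads in G major: G major (I), A minor (ii), B minor (iii), C major (IV), D major (V), E minor (vi), F# diminished (vii°).
Triads in B minor (harmonic minor): B minor (i), C# diminished (ii°), D augmented (III+), E minor (iv), F# major (V), G major (VI), A# diminished (vii°).
Shared triads with their functions: G major (I in G major, VI in B minor); B minor (iii in G major, i in B minor); E minor (vi in G major, iv in B minor).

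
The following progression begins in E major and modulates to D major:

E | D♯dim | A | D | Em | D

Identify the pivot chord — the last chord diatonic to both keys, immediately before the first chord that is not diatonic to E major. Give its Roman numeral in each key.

Chords diatonic to E major: E, F♯m, G♯m, A, B, C♯m, D♯dim.
Reading the progression, the first chord not in that set is D, so the modulation leaves E major there.
The chord immediately before D is A, which is diatonic to both keys: IV in E major and V in D major.

A — IV in E major, V in D major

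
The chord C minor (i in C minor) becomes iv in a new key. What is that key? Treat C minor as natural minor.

G minor

The numeral iv denotes a minor triad on scale degree 4. With C on degree 4, the tonic of the new key is G.
Degree 4 carries a minor triad in minor keys, so the destination is G minor.
Check: the diatonic triads of G minor (natural minor) are Gm (i), Adim (ii°), B♭ (III), Cm (iv), Dm (v), E♭ (VI), F (VII) — C minor is indeed iv.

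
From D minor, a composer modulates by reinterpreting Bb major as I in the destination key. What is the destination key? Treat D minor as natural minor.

The numeral I denotes a major triad on scale degree 1. With Bb on degree 1, the tonic of the new key is Bb.
Degree 1 carries a major triad in major keys, so the destination is Bb major.
Check: the diatonic triads of Bb major are Bb (I), Cm (ii), Dm (iii), Eb (IV), F (V), Gm (vi), Adim (vii°) — Bb major is indeed I.

Bb major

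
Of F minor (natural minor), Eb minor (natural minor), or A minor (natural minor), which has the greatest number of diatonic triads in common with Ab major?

F minor

Triads of Ab major: Ab (I), Bbm (ii), Cm (iii), Db (IV), Eb (V), Fm (vi), Gdim (vii°).
F minor (natural minor) shares 7: Ab, Bbm, Cm, Db, Eb, Fm, Gdim.
Eb minor (natural minor) shares 2: Bbm, Db.
A minor (natural minor) shares 0: none.
The most common triads (7) are shared with F minor.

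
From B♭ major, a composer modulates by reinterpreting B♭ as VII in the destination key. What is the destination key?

The numeral VII denotes a major triad on scale degree 7. With B♭ on degree 7, the tonic of the new key is C.
Degree 7 carries a major triad in natural-minor keys, so the destination is C minor.
Check: the diatonic triads of C minor (natural minor) are Cm (i), Ddim (ii°), E♭ (III), Fm (iv), Gm (v), A♭ (VI), B♭ (VII) — B♭ is indeed VII.

C minor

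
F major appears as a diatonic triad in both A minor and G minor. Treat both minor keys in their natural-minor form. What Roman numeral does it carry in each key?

The scale of A minor (natural minor) is A B C D E F G; F is degree 6, and the triad built there (F-A-C) is major, so it is VI.
The scale of G minor (natural minor) is G A Bb C D Eb F; F is degree 7, and the triad built there (F-A-C) is major, so it is VII.

VI in A minor; VII in G minor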